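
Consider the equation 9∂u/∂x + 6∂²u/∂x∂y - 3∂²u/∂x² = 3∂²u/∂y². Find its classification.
Rewriting in standard form: -3∂²u/∂x² + 6∂²u/∂x∂y - 3∂²u/∂y² + 9∂u/∂x = 0. Parabolic. (A = -3, B = 6, C = -3 gives B² - 4AC = 0.)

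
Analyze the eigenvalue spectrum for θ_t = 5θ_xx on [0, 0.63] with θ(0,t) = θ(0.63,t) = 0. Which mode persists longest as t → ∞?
Eigenvalues: λₙ = 5n²π²/0.63².
First three modes:
  n=1: λ₁ = 5π²/0.63² ≈ 124.334
  n=2: λ₂ = 20π²/0.63² ≈ 497.335 (4× faster decay)
  n=3: λ₃ = 45π²/0.63² ≈ 1119.003 (9× faster decay)
As t → ∞, higher modes decay exponentially faster. The n=1 mode dominates: θ ~ c₁ sin(πx/0.63) e^{-λ₁t}.
Decay rate: λ₁ = 5π²/0.63² ≈ 124.334.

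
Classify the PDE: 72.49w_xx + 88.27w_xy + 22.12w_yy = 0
A = 72.49, B = 88.27, C = 22.12. Discriminant B² - 4AC = 1377.6777. Since 1377.6777 > 0, hyperbolic.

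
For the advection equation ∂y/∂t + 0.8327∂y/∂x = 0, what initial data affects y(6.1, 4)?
A single point: x = 2.7692. The characteristic through (6.1, 4) is x - 0.8327t = const, so x = 6.1 - 0.8327·4 = 2.7692.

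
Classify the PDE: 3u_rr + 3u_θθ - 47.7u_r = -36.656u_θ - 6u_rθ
Rewriting in standard form: 3u_rr + 6u_rθ + 3u_θθ - 47.7u_r + 36.656u_θ = 0. A = 3, B = 6, C = 3. Discriminant B² - 4AC = 0. Since 0 = 0, parabolic.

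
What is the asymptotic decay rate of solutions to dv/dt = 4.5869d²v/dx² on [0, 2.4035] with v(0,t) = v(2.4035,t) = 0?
Eigenvalues: λₙ = 4.5869n²π²/2.4035².
First three modes:
  n=1: λ₁ = 4.5869π²/2.4035² ≈ 7.837
  n=2: λ₂ = 18.3476π²/2.4035² ≈ 31.347 (4× faster decay)
  n=3: λ₃ = 41.2821π²/2.4035² ≈ 70.53 (9× faster decay)
As t → ∞, higher modes decay exponentially faster. The n=1 mode dominates: v ~ c₁ sin(πx/2.4035) e^{-λ₁t}.
Decay rate: λ₁ = 4.5869π²/2.4035² ≈ 7.837.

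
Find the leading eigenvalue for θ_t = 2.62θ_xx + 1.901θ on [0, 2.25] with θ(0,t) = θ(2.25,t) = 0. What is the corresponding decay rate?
Eigenvalues: λₙ = 2.62n²π²/2.25² - 1.901.
First three modes:
  n=1: λ₁ = 2.62π²/2.25² - 1.901 ≈ 3.207
  n=2: λ₂ = 10.48π²/2.25² - 1.901 ≈ 18.53
  n=3: λ₃ = 23.58π²/2.25² - 1.901 ≈ 44.069
Since 2.62π²/2.25² ≈ 5.108 > 1.901, all λₙ > 0.
The n=1 mode decays slowest → dominates as t → ∞.
Asymptotic: θ ~ c₁ sin(πx/2.25) e^{-λ₁t} with decay rate λ₁ ≈ 3.207.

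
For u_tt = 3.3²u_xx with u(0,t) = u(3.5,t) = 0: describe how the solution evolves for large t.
u oscillates (no decay). Energy is conserved; the solution oscillates indefinitely as standing waves.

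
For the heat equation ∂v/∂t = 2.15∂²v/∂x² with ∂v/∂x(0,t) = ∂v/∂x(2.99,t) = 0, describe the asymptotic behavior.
v → constant (steady state). Heat is conserved (no flux at boundaries); solution approaches the spatial average.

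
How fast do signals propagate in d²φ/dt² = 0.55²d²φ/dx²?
Speed = 0.55. Information travels along characteristics x = x₀ ± 0.55t.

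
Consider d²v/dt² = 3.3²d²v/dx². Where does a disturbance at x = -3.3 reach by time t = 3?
Domain of influence: [-13.2, 6.6]. Data at x = -3.3 spreads outward at speed 3.3.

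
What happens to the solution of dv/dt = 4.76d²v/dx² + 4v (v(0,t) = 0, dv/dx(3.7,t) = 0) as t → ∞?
v grows unboundedly. Reaction dominates diffusion (r=4 > κπ²/(4L²)≈0.86); solution grows exponentially.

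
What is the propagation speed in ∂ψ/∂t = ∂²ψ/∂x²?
Infinite. The heat equation is parabolic, not hyperbolic, so disturbances propagate instantly.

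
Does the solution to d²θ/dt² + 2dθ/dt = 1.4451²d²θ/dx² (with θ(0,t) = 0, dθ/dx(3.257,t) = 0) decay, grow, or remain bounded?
θ → 0. Damping (γ=2) dissipates energy; oscillations decay exponentially.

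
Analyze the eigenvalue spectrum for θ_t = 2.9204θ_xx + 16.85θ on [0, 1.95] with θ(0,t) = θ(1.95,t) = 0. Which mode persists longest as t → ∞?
Eigenvalues: λₙ = 2.9204n²π²/1.95² - 16.85.
First three modes:
  n=1: λ₁ = 2.9204π²/1.95² - 16.85 ≈ -9.27
  n=2: λ₂ = 11.6816π²/1.95² - 16.85 ≈ 13.47
  n=3: λ₃ = 26.2836π²/1.95² - 16.85 ≈ 51.371
Since 2.9204π²/1.95² ≈ 7.58 < 16.85, λ₁ < 0.
The n=1 mode grows fastest (−λₙ is largest for n=1) → dominates.
Asymptotic: θ ~ c₁ sin(πx/1.95) e^{9.27t} (exponential growth at rate −λ₁ ≈ 9.27).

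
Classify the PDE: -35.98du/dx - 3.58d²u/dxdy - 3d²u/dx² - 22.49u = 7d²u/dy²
Rewriting in standard form: -3d²u/dx² - 3.58d²u/dxdy - 7d²u/dy² - 35.98du/dx - 22.49u = 0. A = -3, B = -3.58, C = -7. Discriminant B² - 4AC = -71.1836. Since -71.1836 < 0, elliptic.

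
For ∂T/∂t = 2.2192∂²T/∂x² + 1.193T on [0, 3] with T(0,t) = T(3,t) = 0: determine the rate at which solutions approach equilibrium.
Eigenvalues: λₙ = 2.2192n²π²/3² - 1.193.
First three modes:
  n=1: λ₁ = 2.2192π²/3² - 1.193 ≈ 1.241
  n=2: λ₂ = 8.8768π²/3² - 1.193 ≈ 8.542
  n=3: λ₃ = 19.9728π²/3² - 1.193 ≈ 20.71
Since 2.2192π²/3² ≈ 2.434 > 1.193, all λₙ > 0.
The n=1 mode decays slowest → dominates as t → ∞.
Asymptotic: T ~ c₁ sin(πx/3) e^{-λ₁t} with decay rate λ₁ ≈ 1.241.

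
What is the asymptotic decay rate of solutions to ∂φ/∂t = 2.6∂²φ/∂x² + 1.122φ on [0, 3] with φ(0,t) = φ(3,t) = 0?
Eigenvalues: λₙ = 2.6n²π²/3² - 1.122.
First three modes:
  n=1: λ₁ = 2.6π²/3² - 1.122 ≈ 1.729
  n=2: λ₂ = 10.4π²/3² - 1.122 ≈ 10.283
  n=3: λ₃ = 23.4π²/3² - 1.122 ≈ 24.539
Since 2.6π²/3² ≈ 2.851 > 1.122, all λₙ > 0.
The n=1 mode decays slowest → dominates as t → ∞.
Asymptotic: φ ~ c₁ sin(πx/3) e^{-λ₁t} with decay rate λ₁ ≈ 1.729.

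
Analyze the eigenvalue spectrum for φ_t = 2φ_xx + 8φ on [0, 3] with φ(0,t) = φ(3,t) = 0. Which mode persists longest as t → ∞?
Eigenvalues: λₙ = 2n²π²/3² - 8.
First three modes:
  n=1: λ₁ = 2π²/3² - 8 ≈ -5.807
  n=2: λ₂ = 8π²/3² - 8 ≈ 0.773
  n=3: λ₃ = 18π²/3² - 8 ≈ 11.739
Since 2π²/3² ≈ 2.193 < 8, λ₁ < 0.
The n=1 mode grows fastest (−λₙ is largest for n=1) → dominates.
Asymptotic: φ ~ c₁ sin(πx/3) e^{5.807t} (exponential growth at rate −λ₁ ≈ 5.807).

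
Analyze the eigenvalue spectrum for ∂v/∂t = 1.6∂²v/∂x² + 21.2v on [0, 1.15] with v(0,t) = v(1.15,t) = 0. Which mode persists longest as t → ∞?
Eigenvalues: λₙ = 1.6n²π²/1.15² - 21.2.
First three modes:
  n=1: λ₁ = 1.6π²/1.15² - 21.2 ≈ -9.259
  n=2: λ₂ = 6.4π²/1.15² - 21.2 ≈ 26.562
  n=3: λ₃ = 14.4π²/1.15² - 21.2 ≈ 86.265
Since 1.6π²/1.15² ≈ 11.941 < 21.2, λ₁ < 0.
The n=1 mode grows fastest (−λₙ is largest for n=1) → dominates.
Asymptotic: v ~ c₁ sin(πx/1.15) e^{9.259t} (exponential growth at rate −λ₁ ≈ 9.259).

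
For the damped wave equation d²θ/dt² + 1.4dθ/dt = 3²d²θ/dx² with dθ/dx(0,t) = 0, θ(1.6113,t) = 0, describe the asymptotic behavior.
θ → 0. Damping (γ=1.4) dissipates energy; oscillations decay exponentially.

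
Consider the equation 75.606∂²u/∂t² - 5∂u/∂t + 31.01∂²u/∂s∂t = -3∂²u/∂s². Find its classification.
Rewriting in standard form: 3∂²u/∂s² + 31.01∂²u/∂s∂t + 75.606∂²u/∂t² - 5∂u/∂t = 0. Hyperbolic. (A = 3, B = 31.01, C = 75.606 gives B² - 4AC = 54.3481.)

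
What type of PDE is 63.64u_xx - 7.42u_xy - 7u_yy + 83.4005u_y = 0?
With A = 63.64, B = -7.42, C = -7, the discriminant is 1836.9764. This is a hyperbolic PDE.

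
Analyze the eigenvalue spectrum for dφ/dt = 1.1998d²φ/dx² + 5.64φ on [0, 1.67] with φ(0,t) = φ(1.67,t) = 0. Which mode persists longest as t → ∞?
Eigenvalues: λₙ = 1.1998n²π²/1.67² - 5.64.
First three modes:
  n=1: λ₁ = 1.1998π²/1.67² - 5.64 ≈ -1.394
  n=2: λ₂ = 4.7992π²/1.67² - 5.64 ≈ 11.344
  n=3: λ₃ = 10.7982π²/1.67² - 5.64 ≈ 32.574
Since 1.1998π²/1.67² ≈ 4.246 < 5.64, λ₁ < 0.
The n=1 mode grows fastest (−λₙ is largest for n=1) → dominates.
Asymptotic: φ ~ c₁ sin(πx/1.67) e^{1.394t} (exponential growth at rate −λ₁ ≈ 1.394).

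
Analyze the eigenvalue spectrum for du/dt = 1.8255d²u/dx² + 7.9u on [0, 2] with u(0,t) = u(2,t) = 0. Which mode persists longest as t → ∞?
Eigenvalues: λₙ = 1.8255n²π²/2² - 7.9.
First three modes:
  n=1: λ₁ = 1.8255π²/2² - 7.9 ≈ -3.396
  n=2: λ₂ = 7.302π²/2² - 7.9 ≈ 10.117
  n=3: λ₃ = 16.4295π²/2² - 7.9 ≈ 32.638
Since 1.8255π²/2² ≈ 4.504 < 7.9, λ₁ < 0.
The n=1 mode grows fastest (−λₙ is largest for n=1) → dominates.
Asymptotic: u ~ c₁ sin(πx/2) e^{3.396t} (exponential growth at rate −λ₁ ≈ 3.396).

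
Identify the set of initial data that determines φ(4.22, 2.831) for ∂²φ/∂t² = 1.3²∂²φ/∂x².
Domain of dependence: [0.5397, 7.9003]. Signals travel at speed 1.3, so data within |x - 4.22| ≤ 1.3·2.831 = 3.6803 can reach the point.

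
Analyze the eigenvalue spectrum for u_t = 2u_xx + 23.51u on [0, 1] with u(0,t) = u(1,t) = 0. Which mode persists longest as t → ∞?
Eigenvalues: λₙ = 2n²π²/1² - 23.51.
First three modes:
  n=1: λ₁ = 2π² - 23.51 ≈ -3.771
  n=2: λ₂ = 8π² - 23.51 ≈ 55.447
  n=3: λ₃ = 18π² - 23.51 ≈ 154.143
Since 2π² ≈ 19.739 < 23.51, λ₁ < 0.
The n=1 mode grows fastest (−λₙ is largest for n=1) → dominates.
Asymptotic: u ~ c₁ sin(πx/1) e^{3.771t} (exponential growth at rate −λ₁ ≈ 3.771).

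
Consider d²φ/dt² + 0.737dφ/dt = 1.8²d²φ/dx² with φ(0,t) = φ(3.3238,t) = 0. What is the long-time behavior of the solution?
As t → ∞, φ → 0. Damping (γ=0.737) dissipates energy; oscillations decay exponentially.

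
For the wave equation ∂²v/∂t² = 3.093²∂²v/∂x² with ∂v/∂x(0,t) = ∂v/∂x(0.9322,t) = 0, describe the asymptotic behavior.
v oscillates about a mean that drifts linearly in t (generically unbounded; no decay). There is no damping, so the nonconstant modes persist as standing waves (energy conserved, no decay). But with Neumann conditions at both ends the constant mode has eigenvalue 0: the spatial mean M(t) of v satisfies M'' = 0, so M(t) = M(0) + M'(0)·t. Unless the initial velocity has zero mean (∫v_t(x,0)dx = 0), the solution grows linearly in t (unbounded, though not exponentially); if it does have zero mean, the solution stays bounded and simply oscillates.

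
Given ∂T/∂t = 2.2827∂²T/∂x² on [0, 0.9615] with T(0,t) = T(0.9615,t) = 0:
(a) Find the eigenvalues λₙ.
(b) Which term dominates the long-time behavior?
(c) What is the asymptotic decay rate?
Eigenvalues: λₙ = 2.2827n²π²/0.9615².
First three modes:
  n=1: λ₁ = 2.2827π²/0.9615² ≈ 24.37
  n=2: λ₂ = 9.1308π²/0.9615² ≈ 97.479 (4× faster decay)
  n=3: λ₃ = 20.5443π²/0.9615² ≈ 219.327 (9× faster decay)
As t → ∞, higher modes decay exponentially faster. The n=1 mode dominates: T ~ c₁ sin(πx/0.9615) e^{-λ₁t}.
Decay rate: λ₁ = 2.2827π²/0.9615² ≈ 24.37.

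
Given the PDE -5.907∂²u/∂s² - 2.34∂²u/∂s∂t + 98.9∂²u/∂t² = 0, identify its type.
The second-order coefficients are A = -5.907, B = -2.34, C = 98.9. Since B² - 4AC = 2342.2848 > 0, this is a hyperbolic PDE.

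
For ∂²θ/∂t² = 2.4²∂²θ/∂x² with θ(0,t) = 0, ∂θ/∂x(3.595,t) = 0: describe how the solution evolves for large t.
θ oscillates (no decay). Energy is conserved; the solution oscillates indefinitely as standing waves.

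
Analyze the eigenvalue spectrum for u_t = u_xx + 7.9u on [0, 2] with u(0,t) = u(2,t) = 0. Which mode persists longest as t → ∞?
Eigenvalues: λₙ = n²π²/2² - 7.9.
First three modes:
  n=1: λ₁ = π²/2² - 7.9 ≈ -5.433
  n=2: λ₂ = 4π²/2² - 7.9 ≈ 1.97
  n=3: λ₃ = 9π²/2² - 7.9 ≈ 14.307
Since π²/2² ≈ 2.467 < 7.9, λ₁ < 0.
The n=1 mode grows fastest (−λₙ is largest for n=1) → dominates.
Asymptotic: u ~ c₁ sin(πx/2) e^{5.433t} (exponential growth at rate −λ₁ ≈ 5.433).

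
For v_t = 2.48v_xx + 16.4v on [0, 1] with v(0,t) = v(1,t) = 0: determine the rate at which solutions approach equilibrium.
Eigenvalues: λₙ = 2.48n²π²/1² - 16.4.
First three modes:
  n=1: λ₁ = 2.48π² - 16.4 ≈ 8.077
  n=2: λ₂ = 9.92π² - 16.4 ≈ 81.506
  n=3: λ₃ = 22.32π² - 16.4 ≈ 203.89
Since 2.48π² ≈ 24.477 > 16.4, all λₙ > 0.
The n=1 mode decays slowest → dominates as t → ∞.
Asymptotic: v ~ c₁ sin(πx/1) e^{-λ₁t} with decay rate λ₁ ≈ 8.077.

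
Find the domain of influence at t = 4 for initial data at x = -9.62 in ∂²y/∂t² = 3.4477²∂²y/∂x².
Domain of influence: [-23.4108, 4.1708]. Data at x = -9.62 spreads outward at speed 3.4477.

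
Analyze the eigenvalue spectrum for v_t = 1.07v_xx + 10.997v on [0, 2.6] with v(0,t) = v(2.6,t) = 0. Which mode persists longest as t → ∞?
Eigenvalues: λₙ = 1.07n²π²/2.6² - 10.997.
First three modes:
  n=1: λ₁ = 1.07π²/2.6² - 10.997 ≈ -9.435
  n=2: λ₂ = 4.28π²/2.6² - 10.997 ≈ -4.748
  n=3: λ₃ = 9.63π²/2.6² - 10.997 ≈ 3.063
Since 1.07π²/2.6² ≈ 1.562 < 10.997, λ₁ < 0.
The n=1 mode grows fastest (−λₙ is largest for n=1) → dominates.
Asymptotic: v ~ c₁ sin(πx/2.6) e^{9.435t} (exponential growth at rate −λ₁ ≈ 9.435).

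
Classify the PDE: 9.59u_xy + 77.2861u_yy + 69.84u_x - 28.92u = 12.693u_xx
Rewriting in standard form: -12.693u_xx + 9.59u_xy + 77.2861u_yy + 69.84u_x - 28.92u = 0. A = -12.693, B = 9.59, C = 77.2861. Discriminant B² - 4AC = 4015.9379692. Since 4015.9379692 > 0, hyperbolic.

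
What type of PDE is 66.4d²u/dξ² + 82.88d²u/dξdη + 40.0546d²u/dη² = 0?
With A = 66.4, B = 82.88, C = 40.0546, the discriminant is -3769.40736. This is an elliptic PDE.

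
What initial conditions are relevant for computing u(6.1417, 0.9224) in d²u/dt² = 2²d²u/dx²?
Domain of dependence: [4.2969, 7.9865]. Signals travel at speed 2, so data within |x - 6.1417| ≤ 2·0.9224 = 1.8448 can reach the point.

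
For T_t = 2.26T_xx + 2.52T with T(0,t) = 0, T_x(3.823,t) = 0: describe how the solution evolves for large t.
T grows unboundedly. Reaction dominates diffusion (r=2.52 > κπ²/(4L²)≈0.38); solution grows exponentially.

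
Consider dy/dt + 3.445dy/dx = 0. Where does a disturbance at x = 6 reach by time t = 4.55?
At x = 21.67475. The characteristic carries data from (6, 0) to (21.67475, 4.55).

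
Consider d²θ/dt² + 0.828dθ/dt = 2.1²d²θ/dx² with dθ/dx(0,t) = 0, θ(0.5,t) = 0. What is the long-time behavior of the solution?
As t → ∞, θ → 0. Damping (γ=0.828) dissipates energy; oscillations decay exponentially.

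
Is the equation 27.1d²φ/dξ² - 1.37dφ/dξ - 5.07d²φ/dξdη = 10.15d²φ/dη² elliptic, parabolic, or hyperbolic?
Rewriting in standard form: 27.1d²φ/dξ² - 5.07d²φ/dξdη - 10.15d²φ/dη² - 1.37dφ/dξ = 0. Computing B² - 4AC with A = 27.1, B = -5.07, C = -10.15: discriminant = 1125.9649 (positive). Answer: hyperbolic.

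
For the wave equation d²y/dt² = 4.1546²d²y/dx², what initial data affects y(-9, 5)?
Domain of dependence: [-29.773, 11.773]. Signals travel at speed 4.1546, so data within |x - -9| ≤ 4.1546·5 = 20.773 can reach the point.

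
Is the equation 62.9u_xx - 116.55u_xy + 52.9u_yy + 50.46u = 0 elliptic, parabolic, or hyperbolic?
Computing B² - 4AC with A = 62.9, B = -116.55, C = 52.9: discriminant = 274.2625 (positive). Answer: hyperbolic.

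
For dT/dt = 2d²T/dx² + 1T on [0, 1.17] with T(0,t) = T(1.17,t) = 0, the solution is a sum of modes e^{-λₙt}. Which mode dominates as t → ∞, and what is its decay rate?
Eigenvalues: λₙ = 2n²π²/1.17² - 1.
First three modes:
  n=1: λ₁ = 2π²/1.17² - 1 ≈ 13.42
  n=2: λ₂ = 8π²/1.17² - 1 ≈ 56.679
  n=3: λ₃ = 18π²/1.17² - 1 ≈ 128.778
Since 2π²/1.17² ≈ 14.42 > 1, all λₙ > 0.
The n=1 mode decays slowest → dominates as t → ∞.
Asymptotic: T ~ c₁ sin(πx/1.17) e^{-λ₁t} with decay rate λ₁ ≈ 13.42.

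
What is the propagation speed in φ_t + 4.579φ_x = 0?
Speed = 4.579. Information travels along x - 4.579t = const (rightward).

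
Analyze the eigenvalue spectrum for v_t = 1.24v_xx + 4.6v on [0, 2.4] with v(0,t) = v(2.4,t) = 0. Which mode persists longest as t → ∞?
Eigenvalues: λₙ = 1.24n²π²/2.4² - 4.6.
First three modes:
  n=1: λ₁ = 1.24π²/2.4² - 4.6 ≈ -2.475
  n=2: λ₂ = 4.96π²/2.4² - 4.6 ≈ 3.899
  n=3: λ₃ = 11.16π²/2.4² - 4.6 ≈ 14.522
Since 1.24π²/2.4² ≈ 2.125 < 4.6, λ₁ < 0.
The n=1 mode grows fastest (−λₙ is largest for n=1) → dominates.
Asymptotic: v ~ c₁ sin(πx/2.4) e^{2.475t} (exponential growth at rate −λ₁ ≈ 2.475).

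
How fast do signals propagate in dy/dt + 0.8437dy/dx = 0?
Speed = 0.8437. Information travels along x - 0.8437t = const (rightward).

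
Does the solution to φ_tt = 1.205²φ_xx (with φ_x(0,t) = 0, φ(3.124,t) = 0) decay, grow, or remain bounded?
φ oscillates (no decay). Energy is conserved; the solution oscillates indefinitely as standing waves.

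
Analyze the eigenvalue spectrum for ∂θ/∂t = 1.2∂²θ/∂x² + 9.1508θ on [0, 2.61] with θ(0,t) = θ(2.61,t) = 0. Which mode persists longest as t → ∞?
Eigenvalues: λₙ = 1.2n²π²/2.61² - 9.1508.
First three modes:
  n=1: λ₁ = 1.2π²/2.61² - 9.1508 ≈ -7.412
  n=2: λ₂ = 4.8π²/2.61² - 9.1508 ≈ -2.196
  n=3: λ₃ = 10.8π²/2.61² - 9.1508 ≈ 6.497
Since 1.2π²/2.61² ≈ 1.739 < 9.1508, λ₁ < 0.
The n=1 mode grows fastest (−λₙ is largest for n=1) → dominates.
Asymptotic: θ ~ c₁ sin(πx/2.61) e^{7.412t} (exponential growth at rate −λ₁ ≈ 7.412).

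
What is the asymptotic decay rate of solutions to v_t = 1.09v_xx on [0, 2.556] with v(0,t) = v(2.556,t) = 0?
Eigenvalues: λₙ = 1.09n²π²/2.556².
First three modes:
  n=1: λ₁ = 1.09π²/2.556² ≈ 1.647
  n=2: λ₂ = 4.36π²/2.556² ≈ 6.587 (4× faster decay)
  n=3: λ₃ = 9.81π²/2.556² ≈ 14.82 (9× faster decay)
As t → ∞, higher modes decay exponentially faster. The n=1 mode dominates: v ~ c₁ sin(πx/2.556) e^{-λ₁t}.
Decay rate: λ₁ = 1.09π²/2.556² ≈ 1.647.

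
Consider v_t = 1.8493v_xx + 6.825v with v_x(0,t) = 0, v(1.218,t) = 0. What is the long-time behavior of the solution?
As t → ∞, v grows unboundedly. Reaction dominates diffusion (r=6.825 > κπ²/(4L²)≈3.08); solution grows exponentially.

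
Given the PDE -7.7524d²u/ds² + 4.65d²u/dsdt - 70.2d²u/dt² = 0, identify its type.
The second-order coefficients are A = -7.7524, B = 4.65, C = -70.2. Since B² - 4AC = -2155.25142 < 0, this is an elliptic PDE.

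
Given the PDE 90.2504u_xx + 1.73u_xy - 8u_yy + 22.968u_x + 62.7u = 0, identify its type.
The second-order coefficients are A = 90.2504, B = 1.73, C = -8. Since B² - 4AC = 2891.0057 > 0, this is a hyperbolic PDE.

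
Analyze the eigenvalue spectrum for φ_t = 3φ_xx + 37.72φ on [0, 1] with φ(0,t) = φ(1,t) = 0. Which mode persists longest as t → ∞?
Eigenvalues: λₙ = 3n²π²/1² - 37.72.
First three modes:
  n=1: λ₁ = 3π² - 37.72 ≈ -8.111
  n=2: λ₂ = 12π² - 37.72 ≈ 80.715
  n=3: λ₃ = 27π² - 37.72 ≈ 228.759
Since 3π² ≈ 29.609 < 37.72, λ₁ < 0.
The n=1 mode grows fastest (−λₙ is largest for n=1) → dominates.
Asymptotic: φ ~ c₁ sin(πx/1) e^{8.111t} (exponential growth at rate −λ₁ ≈ 8.111).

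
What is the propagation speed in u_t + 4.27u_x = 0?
Speed = 4.27. Information travels along x - 4.27t = const (rightward).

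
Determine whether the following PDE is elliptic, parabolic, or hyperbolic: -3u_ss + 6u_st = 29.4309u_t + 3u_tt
Rewriting in standard form: -3u_ss + 6u_st - 3u_tt - 29.4309u_t = 0. Coefficients: A = -3, B = 6, C = -3. B² - 4AC = 0, which is zero, so the equation is parabolic.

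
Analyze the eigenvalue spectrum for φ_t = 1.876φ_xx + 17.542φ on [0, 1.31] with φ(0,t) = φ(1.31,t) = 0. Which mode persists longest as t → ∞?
Eigenvalues: λₙ = 1.876n²π²/1.31² - 17.542.
First three modes:
  n=1: λ₁ = 1.876π²/1.31² - 17.542 ≈ -6.753
  n=2: λ₂ = 7.504π²/1.31² - 17.542 ≈ 25.615
  n=3: λ₃ = 16.884π²/1.31² - 17.542 ≈ 79.561
Since 1.876π²/1.31² ≈ 10.789 < 17.542, λ₁ < 0.
The n=1 mode grows fastest (−λₙ is largest for n=1) → dominates.
Asymptotic: φ ~ c₁ sin(πx/1.31) e^{6.753t} (exponential growth at rate −λ₁ ≈ 6.753).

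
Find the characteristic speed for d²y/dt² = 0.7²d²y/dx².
Speed = 0.7. Information travels along characteristics x = x₀ ± 0.7t.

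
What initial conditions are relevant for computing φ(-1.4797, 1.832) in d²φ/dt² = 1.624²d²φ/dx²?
Domain of dependence: [-4.454868, 1.495468]. Signals travel at speed 1.624, so data within |x - -1.4797| ≤ 1.624·1.832 = 2.975168 can reach the point.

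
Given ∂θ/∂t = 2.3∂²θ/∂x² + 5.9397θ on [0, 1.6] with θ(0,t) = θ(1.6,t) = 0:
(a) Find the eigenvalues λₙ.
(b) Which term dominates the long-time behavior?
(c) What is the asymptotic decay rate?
Eigenvalues: λₙ = 2.3n²π²/1.6² - 5.9397.
First three modes:
  n=1: λ₁ = 2.3π²/1.6² - 5.9397 ≈ 2.928
  n=2: λ₂ = 9.2π²/1.6² - 5.9397 ≈ 29.529
  n=3: λ₃ = 20.7π²/1.6² - 5.9397 ≈ 73.865
Since 2.3π²/1.6² ≈ 8.867 > 5.9397, all λₙ > 0.
The n=1 mode decays slowest → dominates as t → ∞.
Asymptotic: θ ~ c₁ sin(πx/1.6) e^{-λ₁t} with decay rate λ₁ ≈ 2.928.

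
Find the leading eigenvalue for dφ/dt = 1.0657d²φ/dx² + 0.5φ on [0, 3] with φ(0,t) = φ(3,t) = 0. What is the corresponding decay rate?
Eigenvalues: λₙ = 1.0657n²π²/3² - 0.5.
First three modes:
  n=1: λ₁ = 1.0657π²/3² - 0.5 ≈ 0.669
  n=2: λ₂ = 4.2628π²/3² - 0.5 ≈ 4.175
  n=3: λ₃ = 9.5913π²/3² - 0.5 ≈ 10.018
Since 1.0657π²/3² ≈ 1.169 > 0.5, all λₙ > 0.
The n=1 mode decays slowest → dominates as t → ∞.
Asymptotic: φ ~ c₁ sin(πx/3) e^{-λ₁t} with decay rate λ₁ ≈ 0.669.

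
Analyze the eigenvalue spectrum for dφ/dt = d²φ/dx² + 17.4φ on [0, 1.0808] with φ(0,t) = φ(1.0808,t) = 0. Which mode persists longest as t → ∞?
Eigenvalues: λₙ = n²π²/1.0808² - 17.4.
First three modes:
  n=1: λ₁ = π²/1.0808² - 17.4 ≈ -8.951
  n=2: λ₂ = 4π²/1.0808² - 17.4 ≈ 16.396
  n=3: λ₃ = 9π²/1.0808² - 17.4 ≈ 58.642
Since π²/1.0808² ≈ 8.449 < 17.4, λ₁ < 0.
The n=1 mode grows fastest (−λₙ is largest for n=1) → dominates.
Asymptotic: φ ~ c₁ sin(πx/1.0808) e^{8.951t} (exponential growth at rate −λ₁ ≈ 8.951).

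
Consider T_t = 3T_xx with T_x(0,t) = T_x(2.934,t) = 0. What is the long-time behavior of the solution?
As t → ∞, T → constant (steady state). Heat is conserved (no flux at boundaries); solution approaches the spatial average.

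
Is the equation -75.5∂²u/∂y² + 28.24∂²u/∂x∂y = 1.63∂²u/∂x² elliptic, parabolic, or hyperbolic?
Rewriting in standard form: -1.63∂²u/∂x² + 28.24∂²u/∂x∂y - 75.5∂²u/∂y² = 0. Computing B² - 4AC with A = -1.63, B = 28.24, C = -75.5: discriminant = 305.2376 (positive). Answer: hyperbolic.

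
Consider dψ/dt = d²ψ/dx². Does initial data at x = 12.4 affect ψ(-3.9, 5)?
Yes, for any finite x. The heat equation has infinite propagation speed, so all initial data affects all points at any t > 0.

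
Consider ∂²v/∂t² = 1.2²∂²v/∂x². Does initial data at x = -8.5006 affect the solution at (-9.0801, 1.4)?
Yes. The domain of dependence is [-10.7601, -7.4001], and -8.5006 ∈ [-10.7601, -7.4001].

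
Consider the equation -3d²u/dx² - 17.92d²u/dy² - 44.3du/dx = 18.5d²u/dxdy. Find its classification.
Rewriting in standard form: -3d²u/dx² - 18.5d²u/dxdy - 17.92d²u/dy² - 44.3du/dx = 0. Hyperbolic. (A = -3, B = -18.5, C = -17.92 gives B² - 4AC = 127.21.)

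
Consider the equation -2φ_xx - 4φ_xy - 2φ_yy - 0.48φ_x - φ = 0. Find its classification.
Parabolic. (A = -2, B = -4, C = -2 gives B² - 4AC = 0.)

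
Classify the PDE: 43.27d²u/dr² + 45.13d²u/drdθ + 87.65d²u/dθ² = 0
A = 43.27, B = 45.13, C = 87.65. Discriminant B² - 4AC = -13133.7451. Since -13133.7451 < 0, elliptic.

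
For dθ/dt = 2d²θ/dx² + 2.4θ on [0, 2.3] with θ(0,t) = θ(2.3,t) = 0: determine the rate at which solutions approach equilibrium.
Eigenvalues: λₙ = 2n²π²/2.3² - 2.4.
First three modes:
  n=1: λ₁ = 2π²/2.3² - 2.4 ≈ 1.331
  n=2: λ₂ = 8π²/2.3² - 2.4 ≈ 12.526
  n=3: λ₃ = 18π²/2.3² - 2.4 ≈ 31.183
Since 2π²/2.3² ≈ 3.731 > 2.4, all λₙ > 0.
The n=1 mode decays slowest → dominates as t → ∞.
Asymptotic: θ ~ c₁ sin(πx/2.3) e^{-λ₁t} with decay rate λ₁ ≈ 1.331.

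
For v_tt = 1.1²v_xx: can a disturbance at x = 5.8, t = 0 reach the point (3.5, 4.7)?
Yes. The domain of dependence is [-1.67, 8.67], and 5.8 ∈ [-1.67, 8.67].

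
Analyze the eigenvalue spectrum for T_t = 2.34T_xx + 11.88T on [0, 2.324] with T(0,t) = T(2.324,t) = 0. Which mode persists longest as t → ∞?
Eigenvalues: λₙ = 2.34n²π²/2.324² - 11.88.
First three modes:
  n=1: λ₁ = 2.34π²/2.324² - 11.88 ≈ -7.604
  n=2: λ₂ = 9.36π²/2.324² - 11.88 ≈ 5.224
  n=3: λ₃ = 21.06π²/2.324² - 11.88 ≈ 26.605
Since 2.34π²/2.324² ≈ 4.276 < 11.88, λ₁ < 0.
The n=1 mode grows fastest (−λₙ is largest for n=1) → dominates.
Asymptotic: T ~ c₁ sin(πx/2.324) e^{7.604t} (exponential growth at rate −λ₁ ≈ 7.604).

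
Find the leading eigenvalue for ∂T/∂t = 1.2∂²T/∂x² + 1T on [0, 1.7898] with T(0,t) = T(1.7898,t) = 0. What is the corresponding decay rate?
Eigenvalues: λₙ = 1.2n²π²/1.7898² - 1.
First three modes:
  n=1: λ₁ = 1.2π²/1.7898² - 1 ≈ 2.697
  n=2: λ₂ = 4.8π²/1.7898² - 1 ≈ 13.789
  n=3: λ₃ = 10.8π²/1.7898² - 1 ≈ 32.275
Since 1.2π²/1.7898² ≈ 3.697 > 1, all λₙ > 0.
The n=1 mode decays slowest → dominates as t → ∞.
Asymptotic: T ~ c₁ sin(πx/1.7898) e^{-λ₁t} with decay rate λ₁ ≈ 2.697.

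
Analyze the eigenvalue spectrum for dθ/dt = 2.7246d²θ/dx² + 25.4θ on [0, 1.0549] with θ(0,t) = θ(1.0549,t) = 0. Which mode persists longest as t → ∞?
Eigenvalues: λₙ = 2.7246n²π²/1.0549² - 25.4.
First three modes:
  n=1: λ₁ = 2.7246π²/1.0549² - 25.4 ≈ -1.235
  n=2: λ₂ = 10.8984π²/1.0549² - 25.4 ≈ 71.258
  n=3: λ₃ = 24.5214π²/1.0549² - 25.4 ≈ 192.082
Since 2.7246π²/1.0549² ≈ 24.165 < 25.4, λ₁ < 0.
The n=1 mode grows fastest (−λₙ is largest for n=1) → dominates.
Asymptotic: θ ~ c₁ sin(πx/1.0549) e^{1.235t} (exponential growth at rate −λ₁ ≈ 1.235).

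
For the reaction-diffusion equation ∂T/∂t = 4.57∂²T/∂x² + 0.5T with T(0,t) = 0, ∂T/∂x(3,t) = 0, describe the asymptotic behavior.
T → 0. Diffusion dominates reaction (r=0.5 < κπ²/(4L²)≈1.25); solution decays.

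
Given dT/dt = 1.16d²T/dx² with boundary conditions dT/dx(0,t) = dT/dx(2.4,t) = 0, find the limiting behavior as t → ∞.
T → constant (steady state). Heat is conserved (no flux at boundaries); solution approaches the spatial average.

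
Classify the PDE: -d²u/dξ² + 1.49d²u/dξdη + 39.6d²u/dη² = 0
A = -1, B = 1.49, C = 39.6. Discriminant B² - 4AC = 160.6201. Since 160.6201 > 0, hyperbolic.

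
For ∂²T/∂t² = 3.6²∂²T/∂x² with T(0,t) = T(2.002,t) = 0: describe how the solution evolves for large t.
T oscillates (no decay). Energy is conserved; the solution oscillates indefinitely as standing waves.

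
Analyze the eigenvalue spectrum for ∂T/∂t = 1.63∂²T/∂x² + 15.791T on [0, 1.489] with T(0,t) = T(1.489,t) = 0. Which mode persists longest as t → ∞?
Eigenvalues: λₙ = 1.63n²π²/1.489² - 15.791.
First three modes:
  n=1: λ₁ = 1.63π²/1.489² - 15.791 ≈ -8.535
  n=2: λ₂ = 6.52π²/1.489² - 15.791 ≈ 13.233
  n=3: λ₃ = 14.67π²/1.489² - 15.791 ≈ 49.513
Since 1.63π²/1.489² ≈ 7.256 < 15.791, λ₁ < 0.
The n=1 mode grows fastest (−λₙ is largest for n=1) → dominates.
Asymptotic: T ~ c₁ sin(πx/1.489) e^{8.535t} (exponential growth at rate −λ₁ ≈ 8.535).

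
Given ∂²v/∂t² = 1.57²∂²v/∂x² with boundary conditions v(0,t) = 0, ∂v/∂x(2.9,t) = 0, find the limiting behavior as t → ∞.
v oscillates (no decay). Energy is conserved; the solution oscillates indefinitely as standing waves.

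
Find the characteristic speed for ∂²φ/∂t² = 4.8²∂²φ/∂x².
Speed = 4.8. Information travels along characteristics x = x₀ ± 4.8t.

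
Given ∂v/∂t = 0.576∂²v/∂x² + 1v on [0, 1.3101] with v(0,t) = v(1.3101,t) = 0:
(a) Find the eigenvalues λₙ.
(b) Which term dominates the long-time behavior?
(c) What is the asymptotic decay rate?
Eigenvalues: λₙ = 0.576n²π²/1.3101² - 1.
First three modes:
  n=1: λ₁ = 0.576π²/1.3101² - 1 ≈ 2.312
  n=2: λ₂ = 2.304π²/1.3101² - 1 ≈ 12.249
  n=3: λ₃ = 5.184π²/1.3101² - 1 ≈ 28.81
Since 0.576π²/1.3101² ≈ 3.312 > 1, all λₙ > 0.
The n=1 mode decays slowest → dominates as t → ∞.
Asymptotic: v ~ c₁ sin(πx/1.3101) e^{-λ₁t} with decay rate λ₁ ≈ 2.312.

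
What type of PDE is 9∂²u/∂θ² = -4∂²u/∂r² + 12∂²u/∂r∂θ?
Rewriting in standard form: 4∂²u/∂r² - 12∂²u/∂r∂θ + 9∂²u/∂θ² = 0. With A = 4, B = -12, C = 9, the discriminant is 0. This is a parabolic PDE.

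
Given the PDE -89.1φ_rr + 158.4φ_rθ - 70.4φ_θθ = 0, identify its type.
The second-order coefficients are A = -89.1, B = 158.4, C = -70.4. Since B² - 4AC = 0 = 0, this is a parabolic PDE.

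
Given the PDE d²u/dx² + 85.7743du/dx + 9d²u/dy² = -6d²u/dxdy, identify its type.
Rewriting in standard form: d²u/dx² + 6d²u/dxdy + 9d²u/dy² + 85.7743du/dx = 0. The second-order coefficients are A = 1, B = 6, C = 9. Since B² - 4AC = 0 = 0, this is a parabolic PDE.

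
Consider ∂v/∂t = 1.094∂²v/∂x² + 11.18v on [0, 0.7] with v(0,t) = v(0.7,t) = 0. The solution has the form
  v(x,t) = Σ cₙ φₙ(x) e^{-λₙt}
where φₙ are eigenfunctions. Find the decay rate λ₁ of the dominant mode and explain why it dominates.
Eigenvalues: λₙ = 1.094n²π²/0.7² - 11.18.
First three modes:
  n=1: λ₁ = 1.094π²/0.7² - 11.18 ≈ 10.855
  n=2: λ₂ = 4.376π²/0.7² - 11.18 ≈ 76.962
  n=3: λ₃ = 9.846π²/0.7² - 11.18 ≈ 187.139
Since 1.094π²/0.7² ≈ 22.035 > 11.18, all λₙ > 0.
The n=1 mode decays slowest → dominates as t → ∞.
Asymptotic: v ~ c₁ sin(πx/0.7) e^{-λ₁t} with decay rate λ₁ ≈ 10.855.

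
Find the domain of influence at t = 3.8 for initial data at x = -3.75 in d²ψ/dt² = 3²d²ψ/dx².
Domain of influence: [-15.15, 7.65]. Data at x = -3.75 spreads outward at speed 3.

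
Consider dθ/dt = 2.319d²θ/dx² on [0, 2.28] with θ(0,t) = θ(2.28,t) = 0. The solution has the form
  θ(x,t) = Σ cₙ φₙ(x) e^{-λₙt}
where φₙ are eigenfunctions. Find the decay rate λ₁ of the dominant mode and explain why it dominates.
Eigenvalues: λₙ = 2.319n²π²/2.28².
First three modes:
  n=1: λ₁ = 2.319π²/2.28² ≈ 4.403
  n=2: λ₂ = 9.276π²/2.28² ≈ 17.611 (4× faster decay)
  n=3: λ₃ = 20.871π²/2.28² ≈ 39.625 (9× faster decay)
As t → ∞, higher modes decay exponentially faster. The n=1 mode dominates: θ ~ c₁ sin(πx/2.28) e^{-λ₁t}.
Decay rate: λ₁ = 2.319π²/2.28² ≈ 4.403.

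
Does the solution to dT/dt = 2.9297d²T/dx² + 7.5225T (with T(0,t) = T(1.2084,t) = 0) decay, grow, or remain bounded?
T → 0. Diffusion dominates reaction (r=7.5225 < κπ²/L²≈19.8); solution decays.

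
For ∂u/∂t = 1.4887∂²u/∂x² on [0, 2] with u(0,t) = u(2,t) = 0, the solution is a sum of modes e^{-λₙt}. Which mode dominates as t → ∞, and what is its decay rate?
Eigenvalues: λₙ = 1.4887n²π²/2².
First three modes:
  n=1: λ₁ = 1.4887π²/2² ≈ 3.673
  n=2: λ₂ = 5.9548π²/2² ≈ 14.693 (4× faster decay)
  n=3: λ₃ = 13.3983π²/2² ≈ 33.059 (9× faster decay)
As t → ∞, higher modes decay exponentially faster. The n=1 mode dominates: u ~ c₁ sin(πx/2) e^{-λ₁t}.
Decay rate: λ₁ = 1.4887π²/2² ≈ 3.673.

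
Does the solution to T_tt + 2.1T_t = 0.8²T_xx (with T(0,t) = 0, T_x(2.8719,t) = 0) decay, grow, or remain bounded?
T → 0. Damping (γ=2.1) dissipates energy; oscillations decay exponentially.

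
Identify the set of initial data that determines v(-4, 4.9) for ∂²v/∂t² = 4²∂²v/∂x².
Domain of dependence: [-23.6, 15.6]. Signals travel at speed 4, so data within |x - -4| ≤ 4·4.9 = 19.6 can reach the point.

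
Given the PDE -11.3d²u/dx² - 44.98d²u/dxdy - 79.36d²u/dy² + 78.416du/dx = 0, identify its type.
The second-order coefficients are A = -11.3, B = -44.98, C = -79.36. Since B² - 4AC = -1563.8716 < 0, this is an elliptic PDE.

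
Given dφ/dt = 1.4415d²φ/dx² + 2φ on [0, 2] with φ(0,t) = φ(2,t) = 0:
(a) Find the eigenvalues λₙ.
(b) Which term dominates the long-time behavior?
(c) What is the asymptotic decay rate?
Eigenvalues: λₙ = 1.4415n²π²/2² - 2.
First three modes:
  n=1: λ₁ = 1.4415π²/2² - 2 ≈ 1.557
  n=2: λ₂ = 5.766π²/2² - 2 ≈ 12.227
  n=3: λ₃ = 12.9735π²/2² - 2 ≈ 30.011
Since 1.4415π²/2² ≈ 3.557 > 2, all λₙ > 0.
The n=1 mode decays slowest → dominates as t → ∞.
Asymptotic: φ ~ c₁ sin(πx/2) e^{-λ₁t} with decay rate λ₁ ≈ 1.557.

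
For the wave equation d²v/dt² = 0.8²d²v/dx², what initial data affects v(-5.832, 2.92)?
Domain of dependence: [-8.168, -3.496]. Signals travel at speed 0.8, so data within |x - -5.832| ≤ 0.8·2.92 = 2.336 can reach the point.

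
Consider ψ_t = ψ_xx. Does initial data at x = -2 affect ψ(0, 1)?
Yes, for any finite x. The heat equation has infinite propagation speed, so all initial data affects all points at any t > 0.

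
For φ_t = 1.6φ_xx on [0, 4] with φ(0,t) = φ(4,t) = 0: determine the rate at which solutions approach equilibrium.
Eigenvalues: λₙ = 1.6n²π²/4².
First three modes:
  n=1: λ₁ = 1.6π²/4² ≈ 0.987
  n=2: λ₂ = 6.4π²/4² ≈ 3.948 (4× faster decay)
  n=3: λ₃ = 14.4π²/4² ≈ 8.883 (9× faster decay)
As t → ∞, higher modes decay exponentially faster. The n=1 mode dominates: φ ~ c₁ sin(πx/4) e^{-λ₁t}.
Decay rate: λ₁ = 1.6π²/4² ≈ 0.987.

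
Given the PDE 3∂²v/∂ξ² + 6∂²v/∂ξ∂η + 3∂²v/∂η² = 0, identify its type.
The second-order coefficients are A = 3, B = 6, C = 3. Since B² - 4AC = 0 = 0, this is a parabolic PDE.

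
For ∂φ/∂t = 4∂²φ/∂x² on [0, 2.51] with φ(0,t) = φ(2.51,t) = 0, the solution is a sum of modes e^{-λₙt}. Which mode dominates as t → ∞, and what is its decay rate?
Eigenvalues: λₙ = 4n²π²/2.51².
First three modes:
  n=1: λ₁ = 4π²/2.51² ≈ 6.266
  n=2: λ₂ = 16π²/2.51² ≈ 25.065 (4× faster decay)
  n=3: λ₃ = 36π²/2.51² ≈ 56.397 (9× faster decay)
As t → ∞, higher modes decay exponentially faster. The n=1 mode dominates: φ ~ c₁ sin(πx/2.51) e^{-λ₁t}.
Decay rate: λ₁ = 4π²/2.51² ≈ 6.266.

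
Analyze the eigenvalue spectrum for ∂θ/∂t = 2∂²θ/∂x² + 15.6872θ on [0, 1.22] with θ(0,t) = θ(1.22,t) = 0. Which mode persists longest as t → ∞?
Eigenvalues: λₙ = 2n²π²/1.22² - 15.6872.
First three modes:
  n=1: λ₁ = 2π²/1.22² - 15.6872 ≈ -2.425
  n=2: λ₂ = 8π²/1.22² - 15.6872 ≈ 37.361
  n=3: λ₃ = 18π²/1.22² - 15.6872 ≈ 103.671
Since 2π²/1.22² ≈ 13.262 < 15.6872, λ₁ < 0.
The n=1 mode grows fastest (−λₙ is largest for n=1) → dominates.
Asymptotic: θ ~ c₁ sin(πx/1.22) e^{2.425t} (exponential growth at rate −λ₁ ≈ 2.425).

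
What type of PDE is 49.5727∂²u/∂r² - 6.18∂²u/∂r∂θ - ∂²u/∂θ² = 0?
With A = 49.5727, B = -6.18, C = -1, the discriminant is 236.4832. This is a hyperbolic PDE.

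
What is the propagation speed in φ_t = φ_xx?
Infinite. The heat equation is parabolic, not hyperbolic, so disturbances propagate instantly.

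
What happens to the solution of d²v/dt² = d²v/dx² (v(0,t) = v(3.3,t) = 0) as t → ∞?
v oscillates (no decay). Energy is conserved; the solution oscillates indefinitely as standing waves.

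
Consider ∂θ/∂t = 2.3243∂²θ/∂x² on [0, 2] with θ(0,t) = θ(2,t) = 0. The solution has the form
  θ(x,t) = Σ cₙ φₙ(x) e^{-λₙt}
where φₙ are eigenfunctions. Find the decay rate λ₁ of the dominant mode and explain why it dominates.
Eigenvalues: λₙ = 2.3243n²π²/2².
First three modes:
  n=1: λ₁ = 2.3243π²/2² ≈ 5.735
  n=2: λ₂ = 9.2972π²/2² ≈ 22.94 (4× faster decay)
  n=3: λ₃ = 20.9187π²/2² ≈ 51.615 (9× faster decay)
As t → ∞, higher modes decay exponentially faster. The n=1 mode dominates: θ ~ c₁ sin(πx/2) e^{-λ₁t}.
Decay rate: λ₁ = 2.3243π²/2² ≈ 5.735.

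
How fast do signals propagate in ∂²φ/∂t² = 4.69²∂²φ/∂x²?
Speed = 4.69. Information travels along characteristics x = x₀ ± 4.69t.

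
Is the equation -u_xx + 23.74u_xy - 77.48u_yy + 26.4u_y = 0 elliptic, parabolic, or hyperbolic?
Computing B² - 4AC with A = -1, B = 23.74, C = -77.48: discriminant = 253.6676 (positive). Answer: hyperbolic.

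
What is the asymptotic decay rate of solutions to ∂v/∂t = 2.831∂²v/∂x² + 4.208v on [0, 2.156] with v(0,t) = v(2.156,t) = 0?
Eigenvalues: λₙ = 2.831n²π²/2.156² - 4.208.
First three modes:
  n=1: λ₁ = 2.831π²/2.156² - 4.208 ≈ 1.803
  n=2: λ₂ = 11.324π²/2.156² - 4.208 ≈ 19.836
  n=3: λ₃ = 25.479π²/2.156² - 4.208 ≈ 49.89
Since 2.831π²/2.156² ≈ 6.011 > 4.208, all λₙ > 0.
The n=1 mode decays slowest → dominates as t → ∞.
Asymptotic: v ~ c₁ sin(πx/2.156) e^{-λ₁t} with decay rate λ₁ ≈ 1.803.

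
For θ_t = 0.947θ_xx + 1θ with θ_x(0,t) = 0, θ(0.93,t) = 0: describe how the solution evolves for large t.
θ → 0. Diffusion dominates reaction (r=1 < κπ²/(4L²)≈2.7); solution decays.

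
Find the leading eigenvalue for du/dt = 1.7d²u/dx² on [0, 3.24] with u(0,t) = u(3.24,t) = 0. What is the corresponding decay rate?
Eigenvalues: λₙ = 1.7n²π²/3.24².
First three modes:
  n=1: λ₁ = 1.7π²/3.24² ≈ 1.598
  n=2: λ₂ = 6.8π²/3.24² ≈ 6.393 (4× faster decay)
  n=3: λ₃ = 15.3π²/3.24² ≈ 14.385 (9× faster decay)
As t → ∞, higher modes decay exponentially faster. The n=1 mode dominates: u ~ c₁ sin(πx/3.24) e^{-λ₁t}.
Decay rate: λ₁ = 1.7π²/3.24² ≈ 1.598.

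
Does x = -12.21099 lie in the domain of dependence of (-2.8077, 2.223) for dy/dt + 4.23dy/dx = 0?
Yes. The characteristic through (-2.8077, 2.223) passes through x = -12.21099.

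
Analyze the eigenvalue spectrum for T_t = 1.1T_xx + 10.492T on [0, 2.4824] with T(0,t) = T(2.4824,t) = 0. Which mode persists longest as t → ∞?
Eigenvalues: λₙ = 1.1n²π²/2.4824² - 10.492.
First three modes:
  n=1: λ₁ = 1.1π²/2.4824² - 10.492 ≈ -8.73
  n=2: λ₂ = 4.4π²/2.4824² - 10.492 ≈ -3.445
  n=3: λ₃ = 9.9π²/2.4824² - 10.492 ≈ 5.364
Since 1.1π²/2.4824² ≈ 1.762 < 10.492, λ₁ < 0.
The n=1 mode grows fastest (−λₙ is largest for n=1) → dominates.
Asymptotic: T ~ c₁ sin(πx/2.4824) e^{8.73t} (exponential growth at rate −λ₁ ≈ 8.73).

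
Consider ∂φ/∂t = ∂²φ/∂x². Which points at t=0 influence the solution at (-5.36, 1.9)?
The entire real line. The heat equation has infinite propagation speed: any initial disturbance instantly affects all points (though exponentially small far away).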